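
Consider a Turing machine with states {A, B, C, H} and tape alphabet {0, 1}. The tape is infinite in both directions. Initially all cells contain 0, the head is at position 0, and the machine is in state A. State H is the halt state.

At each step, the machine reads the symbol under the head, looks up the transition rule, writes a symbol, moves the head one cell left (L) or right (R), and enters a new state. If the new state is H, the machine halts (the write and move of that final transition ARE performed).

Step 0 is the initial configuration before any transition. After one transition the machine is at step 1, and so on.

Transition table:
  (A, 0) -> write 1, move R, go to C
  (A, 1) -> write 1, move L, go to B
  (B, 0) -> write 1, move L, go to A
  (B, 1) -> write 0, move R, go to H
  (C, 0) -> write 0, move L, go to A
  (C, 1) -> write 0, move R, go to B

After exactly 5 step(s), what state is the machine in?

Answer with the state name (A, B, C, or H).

Answer: C

Derivation:
Step 1: in state A at pos 0, read 0 -> (A,0)->write 1,move R,goto C. Now: state=C, head=1, tape[-1..2]=0100 (head:   ^)
Step 2: in state C at pos 1, read 0 -> (C,0)->write 0,move L,goto A. Now: state=A, head=0, tape[-1..2]=0100 (head:  ^)
Step 3: in state A at pos 0, read 1 -> (A,1)->write 1,move L,goto B. Now: state=B, head=-1, tape[-2..2]=00100 (head:  ^)
Step 4: in state B at pos -1, read 0 -> (B,0)->write 1,move L,goto A. Now: state=A, head=-2, tape[-3..2]=001100 (head:  ^)
Step 5: in state A at pos -2, read 0 -> (A,0)->write 1,move R,goto C. Now: state=C, head=-1, tape[-3..2]=011100 (head:   ^)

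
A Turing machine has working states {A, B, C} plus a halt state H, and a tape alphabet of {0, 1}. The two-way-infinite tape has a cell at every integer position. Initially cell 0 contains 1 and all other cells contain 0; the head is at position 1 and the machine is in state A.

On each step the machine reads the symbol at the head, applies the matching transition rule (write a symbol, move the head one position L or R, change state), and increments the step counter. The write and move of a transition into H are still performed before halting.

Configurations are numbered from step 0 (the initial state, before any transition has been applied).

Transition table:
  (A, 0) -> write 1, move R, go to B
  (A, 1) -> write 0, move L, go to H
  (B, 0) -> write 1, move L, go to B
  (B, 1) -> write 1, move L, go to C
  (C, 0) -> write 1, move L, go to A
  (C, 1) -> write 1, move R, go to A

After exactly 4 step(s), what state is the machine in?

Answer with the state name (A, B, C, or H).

Answer: A

Derivation:
Step 1: in state A at pos 1, read 0 -> (A,0)->write 1,move R,goto B. Now: state=B, head=2, tape[-1..3]=01100 (head:    ^)
Step 2: in state B at pos 2, read 0 -> (B,0)->write 1,move L,goto B. Now: state=B, head=1, tape[-1..3]=01110 (head:   ^)
Step 3: in state B at pos 1, read 1 -> (B,1)->write 1,move L,goto C. Now: state=C, head=0, tape[-1..3]=01110 (head:  ^)
Step 4: in state C at pos 0, read 1 -> (C,1)->write 1,move R,goto A. Now: state=A, head=1, tape[-1..3]=01110 (head:   ^)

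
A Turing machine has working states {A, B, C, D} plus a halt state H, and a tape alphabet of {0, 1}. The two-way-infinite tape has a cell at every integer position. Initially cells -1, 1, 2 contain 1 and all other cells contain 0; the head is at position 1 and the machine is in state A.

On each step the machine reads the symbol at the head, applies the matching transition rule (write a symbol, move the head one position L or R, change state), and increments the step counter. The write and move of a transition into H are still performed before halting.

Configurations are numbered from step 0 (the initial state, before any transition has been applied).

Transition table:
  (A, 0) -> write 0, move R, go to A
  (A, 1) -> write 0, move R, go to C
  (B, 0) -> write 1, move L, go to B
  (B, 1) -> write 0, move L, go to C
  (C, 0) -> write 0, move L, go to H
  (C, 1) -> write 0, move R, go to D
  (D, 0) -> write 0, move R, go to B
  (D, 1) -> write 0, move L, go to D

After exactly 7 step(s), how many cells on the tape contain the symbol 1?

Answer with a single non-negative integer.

Step 1: in state A at pos 1, read 1 -> (A,1)->write 0,move R,goto C. Now: state=C, head=2, tape[-2..3]=010010 (head:     ^)
Step 2: in state C at pos 2, read 1 -> (C,1)->write 0,move R,goto D. Now: state=D, head=3, tape[-2..4]=0100000 (head:      ^)
Step 3: in state D at pos 3, read 0 -> (D,0)->write 0,move R,goto B. Now: state=B, head=4, tape[-2..5]=01000000 (head:       ^)
Step 4: in state B at pos 4, read 0 -> (B,0)->write 1,move L,goto B. Now: state=B, head=3, tape[-2..5]=01000010 (head:      ^)
Step 5: in state B at pos 3, read 0 -> (B,0)->write 1,move L,goto B. Now: state=B, head=2, tape[-2..5]=01000110 (head:     ^)
Step 6: in state B at pos 2, read 0 -> (B,0)->write 1,move L,goto B. Now: state=B, head=1, tape[-2..5]=01001110 (head:    ^)
Step 7: in state B at pos 1, read 0 -> (B,0)->write 1,move L,goto B. Now: state=B, head=0, tape[-2..5]=01011110 (head:   ^)
Cells containing 1 after step 7: {-1, 1, 2, 3, 4} -> 5 cell(s)

Answer: 5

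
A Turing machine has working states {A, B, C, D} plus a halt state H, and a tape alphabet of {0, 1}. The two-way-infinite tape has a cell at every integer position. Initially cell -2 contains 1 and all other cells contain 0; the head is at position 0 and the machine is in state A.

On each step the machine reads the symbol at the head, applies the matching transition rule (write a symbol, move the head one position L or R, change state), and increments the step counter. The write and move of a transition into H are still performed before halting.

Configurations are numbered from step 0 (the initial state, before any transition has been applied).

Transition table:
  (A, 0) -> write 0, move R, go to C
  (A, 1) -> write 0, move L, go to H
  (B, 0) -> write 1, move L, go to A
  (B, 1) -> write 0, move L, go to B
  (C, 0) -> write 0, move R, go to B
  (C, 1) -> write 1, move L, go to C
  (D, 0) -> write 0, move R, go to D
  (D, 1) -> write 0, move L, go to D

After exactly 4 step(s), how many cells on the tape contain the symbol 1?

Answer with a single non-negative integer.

Step 1: in state A at pos 0, read 0 -> (A,0)->write 0,move R,goto C. Now: state=C, head=1, tape[-3..2]=010000 (head:     ^)
Step 2: in state C at pos 1, read 0 -> (C,0)->write 0,move R,goto B. Now: state=B, head=2, tape[-3..3]=0100000 (head:      ^)
Step 3: in state B at pos 2, read 0 -> (B,0)->write 1,move L,goto A. Now: state=A, head=1, tape[-3..3]=0100010 (head:     ^)
Step 4: in state A at pos 1, read 0 -> (A,0)->write 0,move R,goto C. Now: state=C, head=2, tape[-3..3]=0100010 (head:      ^)
Cells containing 1 after step 4: {-2, 2} -> 2 cell(s)

Answer: 2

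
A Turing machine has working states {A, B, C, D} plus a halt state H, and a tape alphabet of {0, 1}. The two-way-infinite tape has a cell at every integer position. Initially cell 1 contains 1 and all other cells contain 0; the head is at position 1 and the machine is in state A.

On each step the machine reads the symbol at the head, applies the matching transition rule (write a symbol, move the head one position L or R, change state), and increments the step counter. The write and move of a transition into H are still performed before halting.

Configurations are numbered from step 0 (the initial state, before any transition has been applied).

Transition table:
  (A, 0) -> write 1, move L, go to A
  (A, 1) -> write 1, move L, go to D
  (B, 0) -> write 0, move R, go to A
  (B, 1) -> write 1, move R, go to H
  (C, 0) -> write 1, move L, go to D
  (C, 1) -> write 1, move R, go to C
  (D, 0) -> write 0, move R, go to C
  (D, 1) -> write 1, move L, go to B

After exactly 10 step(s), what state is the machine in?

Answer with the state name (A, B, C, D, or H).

Step 1: in state A at pos 1, read 1 -> (A,1)->write 1,move L,goto D. Now: state=D, head=0, tape[-1..2]=0010 (head:  ^)
Step 2: in state D at pos 0, read 0 -> (D,0)->write 0,move R,goto C. Now: state=C, head=1, tape[-1..2]=0010 (head:   ^)
Step 3: in state C at pos 1, read 1 -> (C,1)->write 1,move R,goto C. Now: state=C, head=2, tape[-1..3]=00100 (head:    ^)
Step 4: in state C at pos 2, read 0 -> (C,0)->write 1,move L,goto D. Now: state=D, head=1, tape[-1..3]=00110 (head:   ^)
Step 5: in state D at pos 1, read 1 -> (D,1)->write 1,move L,goto B. Now: state=B, head=0, tape[-1..3]=00110 (head:  ^)
Step 6: in state B at pos 0, read 0 -> (B,0)->write 0,move R,goto A. Now: state=A, head=1, tape[-1..3]=00110 (head:   ^)
Step 7: in state A at pos 1, read 1 -> (A,1)->write 1,move L,goto D. Now: state=D, head=0, tape[-1..3]=00110 (head:  ^)
Step 8: in state D at pos 0, read 0 -> (D,0)->write 0,move R,goto C. Now: state=C, head=1, tape[-1..3]=00110 (head:   ^)
Step 9: in state C at pos 1, read 1 -> (C,1)->write 1,move R,goto C. Now: state=C, head=2, tape[-1..3]=00110 (head:    ^)
Step 10: in state C at pos 2, read 1 -> (C,1)->write 1,move R,goto C. Now: state=C, head=3, tape[-1..4]=001100 (head:     ^)

Answer: C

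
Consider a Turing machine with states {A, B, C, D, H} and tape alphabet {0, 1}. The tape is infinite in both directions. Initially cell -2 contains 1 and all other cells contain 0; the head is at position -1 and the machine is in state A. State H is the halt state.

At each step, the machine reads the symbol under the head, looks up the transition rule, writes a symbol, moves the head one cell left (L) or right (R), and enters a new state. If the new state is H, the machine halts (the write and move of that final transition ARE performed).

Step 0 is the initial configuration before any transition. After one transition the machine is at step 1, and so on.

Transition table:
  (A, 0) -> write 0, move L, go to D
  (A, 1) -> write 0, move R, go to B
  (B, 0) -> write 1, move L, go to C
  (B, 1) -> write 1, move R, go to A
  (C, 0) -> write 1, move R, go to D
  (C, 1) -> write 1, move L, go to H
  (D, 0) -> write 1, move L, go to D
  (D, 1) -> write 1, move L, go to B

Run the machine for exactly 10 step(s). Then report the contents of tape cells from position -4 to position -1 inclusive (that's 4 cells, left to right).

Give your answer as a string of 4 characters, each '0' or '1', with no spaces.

Answer: 1010

Derivation:
Step 1: in state A at pos -1, read 0 -> (A,0)->write 0,move L,goto D. Now: state=D, head=-2, tape[-3..0]=0100 (head:  ^)
Step 2: in state D at pos -2, read 1 -> (D,1)->write 1,move L,goto B. Now: state=B, head=-3, tape[-4..0]=00100 (head:  ^)
Step 3: in state B at pos -3, read 0 -> (B,0)->write 1,move L,goto C. Now: state=C, head=-4, tape[-5..0]=001100 (head:  ^)
Step 4: in state C at pos -4, read 0 -> (C,0)->write 1,move R,goto D. Now: state=D, head=-3, tape[-5..0]=011100 (head:   ^)
Step 5: in state D at pos -3, read 1 -> (D,1)->write 1,move L,goto B. Now: state=B, head=-4, tape[-5..0]=011100 (head:  ^)
Step 6: in state B at pos -4, read 1 -> (B,1)->write 1,move R,goto A. Now: state=A, head=-3, tape[-5..0]=011100 (head:   ^)
Step 7: in state A at pos -3, read 1 -> (A,1)->write 0,move R,goto B. Now: state=B, head=-2, tape[-5..0]=010100 (head:    ^)
Step 8: in state B at pos -2, read 1 -> (B,1)->write 1,move R,goto A. Now: state=A, head=-1, tape[-5..0]=010100 (head:     ^)
Step 9: in state A at pos -1, read 0 -> (A,0)->write 0,move L,goto D. Now: state=D, head=-2, tape[-5..0]=010100 (head:    ^)
Step 10: in state D at pos -2, read 1 -> (D,1)->write 1,move L,goto B. Now: state=B, head=-3, tape[-5..0]=010100 (head:   ^)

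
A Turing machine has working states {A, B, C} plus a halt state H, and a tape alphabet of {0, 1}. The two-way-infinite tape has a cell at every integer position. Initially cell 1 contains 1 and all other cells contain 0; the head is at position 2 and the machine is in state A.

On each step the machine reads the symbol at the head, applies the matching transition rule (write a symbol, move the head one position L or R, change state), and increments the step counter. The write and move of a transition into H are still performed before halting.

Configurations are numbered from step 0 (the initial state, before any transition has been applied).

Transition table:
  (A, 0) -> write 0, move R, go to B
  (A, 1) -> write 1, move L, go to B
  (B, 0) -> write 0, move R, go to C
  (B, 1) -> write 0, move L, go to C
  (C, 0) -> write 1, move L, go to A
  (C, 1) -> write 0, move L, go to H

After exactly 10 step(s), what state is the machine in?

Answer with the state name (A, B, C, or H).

Answer: B

Derivation:
Step 1: in state A at pos 2, read 0 -> (A,0)->write 0,move R,goto B. Now: state=B, head=3, tape[0..4]=01000 (head:    ^)
Step 2: in state B at pos 3, read 0 -> (B,0)->write 0,move R,goto C. Now: state=C, head=4, tape[0..5]=010000 (head:     ^)
Step 3: in state C at pos 4, read 0 -> (C,0)->write 1,move L,goto A. Now: state=A, head=3, tape[0..5]=010010 (head:    ^)
Step 4: in state A at pos 3, read 0 -> (A,0)->write 0,move R,goto B. Now: state=B, head=4, tape[0..5]=010010 (head:     ^)
Step 5: in state B at pos 4, read 1 -> (B,1)->write 0,move L,goto C. Now: state=C, head=3, tape[0..5]=010000 (head:    ^)
Step 6: in state C at pos 3, read 0 -> (C,0)->write 1,move L,goto A. Now: state=A, head=2, tape[0..5]=010100 (head:   ^)
Step 7: in state A at pos 2, read 0 -> (A,0)->write 0,move R,goto B. Now: state=B, head=3, tape[0..5]=010100 (head:    ^)
Step 8: in state B at pos 3, read 1 -> (B,1)->write 0,move L,goto C. Now: state=C, head=2, tape[0..5]=010000 (head:   ^)
Step 9: in state C at pos 2, read 0 -> (C,0)->write 1,move L,goto A. Now: state=A, head=1, tape[0..5]=011000 (head:  ^)
Step 10: in state A at pos 1, read 1 -> (A,1)->write 1,move L,goto B. Now: state=B, head=0, tape[-1..5]=0011000 (head:  ^)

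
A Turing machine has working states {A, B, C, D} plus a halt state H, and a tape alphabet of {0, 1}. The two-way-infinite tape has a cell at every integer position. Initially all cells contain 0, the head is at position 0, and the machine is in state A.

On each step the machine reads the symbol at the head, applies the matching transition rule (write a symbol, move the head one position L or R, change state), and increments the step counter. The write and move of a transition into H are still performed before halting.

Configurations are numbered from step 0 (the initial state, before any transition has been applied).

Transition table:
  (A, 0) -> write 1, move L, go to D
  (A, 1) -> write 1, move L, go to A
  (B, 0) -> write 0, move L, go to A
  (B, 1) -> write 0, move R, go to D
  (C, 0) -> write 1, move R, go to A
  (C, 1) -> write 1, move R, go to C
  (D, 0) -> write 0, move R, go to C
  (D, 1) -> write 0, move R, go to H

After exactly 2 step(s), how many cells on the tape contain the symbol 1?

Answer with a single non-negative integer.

Answer: 1

Derivation:
Step 1: in state A at pos 0, read 0 -> (A,0)->write 1,move L,goto D. Now: state=D, head=-1, tape[-2..1]=0010 (head:  ^)
Step 2: in state D at pos -1, read 0 -> (D,0)->write 0,move R,goto C. Now: state=C, head=0, tape[-2..1]=0010 (head:   ^)
Cells containing 1 after step 2: {0} -> 1 cell(s)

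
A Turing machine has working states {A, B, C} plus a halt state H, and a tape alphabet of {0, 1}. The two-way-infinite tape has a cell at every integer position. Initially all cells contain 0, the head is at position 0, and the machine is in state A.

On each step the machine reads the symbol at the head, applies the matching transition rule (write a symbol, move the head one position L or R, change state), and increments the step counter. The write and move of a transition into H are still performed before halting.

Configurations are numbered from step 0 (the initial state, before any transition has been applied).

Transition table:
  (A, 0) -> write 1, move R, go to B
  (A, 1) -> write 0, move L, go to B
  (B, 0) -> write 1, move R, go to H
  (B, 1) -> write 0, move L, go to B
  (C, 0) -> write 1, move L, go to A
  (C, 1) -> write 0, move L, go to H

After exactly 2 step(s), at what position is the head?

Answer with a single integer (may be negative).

Step 1: in state A at pos 0, read 0 -> (A,0)->write 1,move R,goto B. Now: state=B, head=1, tape[-1..2]=0100 (head:   ^)
Step 2: in state B at pos 1, read 0 -> (B,0)->write 1,move R,goto H. Now: state=H, head=2, tape[-1..3]=01100 (head:    ^)

Answer: 2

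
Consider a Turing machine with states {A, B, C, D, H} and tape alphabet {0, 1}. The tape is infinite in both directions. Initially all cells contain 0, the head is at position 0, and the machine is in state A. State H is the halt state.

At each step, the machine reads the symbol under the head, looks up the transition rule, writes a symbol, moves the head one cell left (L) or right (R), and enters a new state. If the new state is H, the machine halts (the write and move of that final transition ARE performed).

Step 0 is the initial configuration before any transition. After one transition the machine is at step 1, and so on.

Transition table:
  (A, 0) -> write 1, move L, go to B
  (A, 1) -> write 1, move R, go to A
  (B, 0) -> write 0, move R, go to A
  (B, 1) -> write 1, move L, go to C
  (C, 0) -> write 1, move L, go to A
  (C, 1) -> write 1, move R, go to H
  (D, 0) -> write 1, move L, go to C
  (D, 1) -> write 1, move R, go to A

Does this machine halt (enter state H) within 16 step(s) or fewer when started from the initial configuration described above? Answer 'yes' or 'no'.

Step 1: in state A at pos 0, read 0 -> (A,0)->write 1,move L,goto B. Now: state=B, head=-1, tape[-2..1]=0010 (head:  ^)
Step 2: in state B at pos -1, read 0 -> (B,0)->write 0,move R,goto A. Now: state=A, head=0, tape[-2..1]=0010 (head:   ^)
Step 3: in state A at pos 0, read 1 -> (A,1)->write 1,move R,goto A. Now: state=A, head=1, tape[-2..2]=00100 (head:    ^)
Step 4: in state A at pos 1, read 0 -> (A,0)->write 1,move L,goto B. Now: state=B, head=0, tape[-2..2]=00110 (head:   ^)
Step 5: in state B at pos 0, read 1 -> (B,1)->write 1,move L,goto C. Now: state=C, head=-1, tape[-2..2]=00110 (head:  ^)
Step 6: in state C at pos -1, read 0 -> (C,0)->write 1,move L,goto A. Now: state=A, head=-2, tape[-3..2]=001110 (head:  ^)
Step 7: in state A at pos -2, read 0 -> (A,0)->write 1,move L,goto B. Now: state=B, head=-3, tape[-4..2]=0011110 (head:  ^)
Step 8: in state B at pos -3, read 0 -> (B,0)->write 0,move R,goto A. Now: state=A, head=-2, tape[-4..2]=0011110 (head:   ^)
Step 9: in state A at pos -2, read 1 -> (A,1)->write 1,move R,goto A. Now: state=A, head=-1, tape[-4..2]=0011110 (head:    ^)
Step 10: in state A at pos -1, read 1 -> (A,1)->write 1,move R,goto A. Now: state=A, head=0, tape[-4..2]=0011110 (head:     ^)
Step 11: in state A at pos 0, read 1 -> (A,1)->write 1,move R,goto A. Now: state=A, head=1, tape[-4..2]=0011110 (head:      ^)
Step 12: in state A at pos 1, read 1 -> (A,1)->write 1,move R,goto A. Now: state=A, head=2, tape[-4..3]=00111100 (head:       ^)
Step 13: in state A at pos 2, read 0 -> (A,0)->write 1,move L,goto B. Now: state=B, head=1, tape[-4..3]=00111110 (head:      ^)
Step 14: in state B at pos 1, read 1 -> (B,1)->write 1,move L,goto C. Now: state=C, head=0, tape[-4..3]=00111110 (head:     ^)
Step 15: in state C at pos 0, read 1 -> (C,1)->write 1,move R,goto H. Now: state=H, head=1, tape[-4..3]=00111110 (head:      ^)
State H reached at step 15; 15 <= 16 -> yes

Answer: yes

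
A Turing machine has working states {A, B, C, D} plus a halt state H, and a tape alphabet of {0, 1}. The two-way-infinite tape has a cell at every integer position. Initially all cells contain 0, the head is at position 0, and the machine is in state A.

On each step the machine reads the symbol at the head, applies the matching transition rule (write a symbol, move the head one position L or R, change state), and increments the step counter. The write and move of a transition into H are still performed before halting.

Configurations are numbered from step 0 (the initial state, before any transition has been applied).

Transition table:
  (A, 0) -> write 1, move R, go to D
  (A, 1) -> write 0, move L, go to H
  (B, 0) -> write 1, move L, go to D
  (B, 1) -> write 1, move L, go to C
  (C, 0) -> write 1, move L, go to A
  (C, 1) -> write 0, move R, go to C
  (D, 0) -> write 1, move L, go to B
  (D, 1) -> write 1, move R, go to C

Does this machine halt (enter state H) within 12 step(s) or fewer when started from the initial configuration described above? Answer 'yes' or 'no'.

Answer: no

Derivation:
Step 1: in state A at pos 0, read 0 -> (A,0)->write 1,move R,goto D. Now: state=D, head=1, tape[-1..2]=0100 (head:   ^)
Step 2: in state D at pos 1, read 0 -> (D,0)->write 1,move L,goto B. Now: state=B, head=0, tape[-1..2]=0110 (head:  ^)
Step 3: in state B at pos 0, read 1 -> (B,1)->write 1,move L,goto C. Now: state=C, head=-1, tape[-2..2]=00110 (head:  ^)
Step 4: in state C at pos -1, read 0 -> (C,0)->write 1,move L,goto A. Now: state=A, head=-2, tape[-3..2]=001110 (head:  ^)
Step 5: in state A at pos -2, read 0 -> (A,0)->write 1,move R,goto D. Now: state=D, head=-1, tape[-3..2]=011110 (head:   ^)
Step 6: in state D at pos -1, read 1 -> (D,1)->write 1,move R,goto C. Now: state=C, head=0, tape[-3..2]=011110 (head:    ^)
Step 7: in state C at pos 0, read 1 -> (C,1)->write 0,move R,goto C. Now: state=C, head=1, tape[-3..2]=011010 (head:     ^)
Step 8: in state C at pos 1, read 1 -> (C,1)->write 0,move R,goto C. Now: state=C, head=2, tape[-3..3]=0110000 (head:      ^)
Step 9: in state C at pos 2, read 0 -> (C,0)->write 1,move L,goto A. Now: state=A, head=1, tape[-3..3]=0110010 (head:     ^)
Step 10: in state A at pos 1, read 0 -> (A,0)->write 1,move R,goto D. Now: state=D, head=2, tape[-3..3]=0110110 (head:      ^)
Step 11: in state D at pos 2, read 1 -> (D,1)->write 1,move R,goto C. Now: state=C, head=3, tape[-3..4]=01101100 (head:       ^)
Step 12: in state C at pos 3, read 0 -> (C,0)->write 1,move L,goto A. Now: state=A, head=2, tape[-3..4]=01101110 (head:      ^)
After 12 step(s): state = A (not H) -> not halted within 12 -> no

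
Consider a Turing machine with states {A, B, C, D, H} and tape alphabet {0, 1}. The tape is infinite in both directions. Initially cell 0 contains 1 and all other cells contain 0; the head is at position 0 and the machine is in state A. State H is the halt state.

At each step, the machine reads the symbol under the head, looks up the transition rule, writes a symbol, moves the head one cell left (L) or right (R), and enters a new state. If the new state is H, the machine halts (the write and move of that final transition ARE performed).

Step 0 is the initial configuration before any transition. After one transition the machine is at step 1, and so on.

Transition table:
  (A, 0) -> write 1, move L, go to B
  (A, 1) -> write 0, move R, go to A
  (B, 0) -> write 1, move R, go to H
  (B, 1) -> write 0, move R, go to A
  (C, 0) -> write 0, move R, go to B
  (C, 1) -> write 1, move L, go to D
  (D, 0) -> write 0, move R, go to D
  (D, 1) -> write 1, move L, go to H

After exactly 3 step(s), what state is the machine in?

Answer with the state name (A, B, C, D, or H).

Step 1: in state A at pos 0, read 1 -> (A,1)->write 0,move R,goto A. Now: state=A, head=1, tape[-1..2]=0000 (head:   ^)
Step 2: in state A at pos 1, read 0 -> (A,0)->write 1,move L,goto B. Now: state=B, head=0, tape[-1..2]=0010 (head:  ^)
Step 3: in state B at pos 0, read 0 -> (B,0)->write 1,move R,goto H. Now: state=H, head=1, tape[-1..2]=0110 (head:   ^)

Answer: H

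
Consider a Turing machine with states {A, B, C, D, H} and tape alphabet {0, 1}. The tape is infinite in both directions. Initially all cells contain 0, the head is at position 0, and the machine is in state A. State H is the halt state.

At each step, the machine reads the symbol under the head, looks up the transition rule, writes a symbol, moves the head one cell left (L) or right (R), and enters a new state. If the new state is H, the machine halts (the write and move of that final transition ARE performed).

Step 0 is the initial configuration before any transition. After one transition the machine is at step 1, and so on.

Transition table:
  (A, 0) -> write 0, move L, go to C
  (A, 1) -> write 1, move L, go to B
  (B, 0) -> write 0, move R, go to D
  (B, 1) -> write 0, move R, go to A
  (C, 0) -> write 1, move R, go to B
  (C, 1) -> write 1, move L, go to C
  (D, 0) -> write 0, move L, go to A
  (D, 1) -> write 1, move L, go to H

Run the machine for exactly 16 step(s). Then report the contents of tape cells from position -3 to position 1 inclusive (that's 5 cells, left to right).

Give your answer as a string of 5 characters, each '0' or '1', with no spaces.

Step 1: in state A at pos 0, read 0 -> (A,0)->write 0,move L,goto C. Now: state=C, head=-1, tape[-2..1]=0000 (head:  ^)
Step 2: in state C at pos -1, read 0 -> (C,0)->write 1,move R,goto B. Now: state=B, head=0, tape[-2..1]=0100 (head:   ^)
Step 3: in state B at pos 0, read 0 -> (B,0)->write 0,move R,goto D. Now: state=D, head=1, tape[-2..2]=01000 (head:    ^)
Step 4: in state D at pos 1, read 0 -> (D,0)->write 0,move L,goto A. Now: state=A, head=0, tape[-2..2]=01000 (head:   ^)
Step 5: in state A at pos 0, read 0 -> (A,0)->write 0,move L,goto C. Now: state=C, head=-1, tape[-2..2]=01000 (head:  ^)
Step 6: in state C at pos -1, read 1 -> (C,1)->write 1,move L,goto C. Now: state=C, head=-2, tape[-3..2]=001000 (head:  ^)
Step 7: in state C at pos -2, read 0 -> (C,0)->write 1,move R,goto B. Now: state=B, head=-1, tape[-3..2]=011000 (head:   ^)
Step 8: in state B at pos -1, read 1 -> (B,1)->write 0,move R,goto A. Now: state=A, head=0, tape[-3..2]=010000 (head:    ^)
Step 9: in state A at pos 0, read 0 -> (A,0)->write 0,move L,goto C. Now: state=C, head=-1, tape[-3..2]=010000 (head:   ^)
Step 10: in state C at pos -1, read 0 -> (C,0)->write 1,move R,goto B. Now: state=B, head=0, tape[-3..2]=011000 (head:    ^)
Step 11: in state B at pos 0, read 0 -> (B,0)->write 0,move R,goto D. Now: state=D, head=1, tape[-3..2]=011000 (head:     ^)
Step 12: in state D at pos 1, read 0 -> (D,0)->write 0,move L,goto A. Now: state=A, head=0, tape[-3..2]=011000 (head:    ^)
Step 13: in state A at pos 0, read 0 -> (A,0)->write 0,move L,goto C. Now: state=C, head=-1, tape[-3..2]=011000 (head:   ^)
Step 14: in state C at pos -1, read 1 -> (C,1)->write 1,move L,goto C. Now: state=C, head=-2, tape[-3..2]=011000 (head:  ^)
Step 15: in state C at pos -2, read 1 -> (C,1)->write 1,move L,goto C. Now: state=C, head=-3, tape[-4..2]=0011000 (head:  ^)
Step 16: in state C at pos -3, read 0 -> (C,0)->write 1,move R,goto B. Now: state=B, head=-2, tape[-4..2]=0111000 (head:   ^)

Answer: 11100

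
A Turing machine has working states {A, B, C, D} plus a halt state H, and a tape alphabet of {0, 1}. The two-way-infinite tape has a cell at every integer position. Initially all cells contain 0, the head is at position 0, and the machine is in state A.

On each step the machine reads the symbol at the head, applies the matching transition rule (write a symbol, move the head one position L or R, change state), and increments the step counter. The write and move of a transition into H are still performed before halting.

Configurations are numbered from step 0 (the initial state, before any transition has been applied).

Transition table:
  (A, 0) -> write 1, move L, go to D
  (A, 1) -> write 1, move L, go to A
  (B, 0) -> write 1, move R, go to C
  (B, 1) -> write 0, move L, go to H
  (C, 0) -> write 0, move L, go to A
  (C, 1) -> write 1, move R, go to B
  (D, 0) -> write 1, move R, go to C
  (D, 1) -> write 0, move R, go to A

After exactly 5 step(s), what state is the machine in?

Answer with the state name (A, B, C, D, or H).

Answer: A

Derivation:
Step 1: in state A at pos 0, read 0 -> (A,0)->write 1,move L,goto D. Now: state=D, head=-1, tape[-2..1]=0010 (head:  ^)
Step 2: in state D at pos -1, read 0 -> (D,0)->write 1,move R,goto C. Now: state=C, head=0, tape[-2..1]=0110 (head:   ^)
Step 3: in state C at pos 0, read 1 -> (C,1)->write 1,move R,goto B. Now: state=B, head=1, tape[-2..2]=01100 (head:    ^)
Step 4: in state B at pos 1, read 0 -> (B,0)->write 1,move R,goto C. Now: state=C, head=2, tape[-2..3]=011100 (head:     ^)
Step 5: in state C at pos 2, read 0 -> (C,0)->write 0,move L,goto A. Now: state=A, head=1, tape[-2..3]=011100 (head:    ^)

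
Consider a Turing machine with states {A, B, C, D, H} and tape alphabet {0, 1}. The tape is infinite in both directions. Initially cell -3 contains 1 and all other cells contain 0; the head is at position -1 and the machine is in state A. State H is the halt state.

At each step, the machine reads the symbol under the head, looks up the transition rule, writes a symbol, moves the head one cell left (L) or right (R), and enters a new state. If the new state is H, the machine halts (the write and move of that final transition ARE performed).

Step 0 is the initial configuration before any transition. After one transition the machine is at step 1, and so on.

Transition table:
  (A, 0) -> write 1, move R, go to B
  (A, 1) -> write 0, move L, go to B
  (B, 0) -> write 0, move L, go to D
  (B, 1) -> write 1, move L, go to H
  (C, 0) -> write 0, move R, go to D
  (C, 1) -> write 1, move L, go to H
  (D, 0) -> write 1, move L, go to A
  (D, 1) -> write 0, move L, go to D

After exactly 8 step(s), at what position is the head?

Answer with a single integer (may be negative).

Answer: -5

Derivation:
Step 1: in state A at pos -1, read 0 -> (A,0)->write 1,move R,goto B. Now: state=B, head=0, tape[-4..1]=010100 (head:     ^)
Step 2: in state B at pos 0, read 0 -> (B,0)->write 0,move L,goto D. Now: state=D, head=-1, tape[-4..1]=010100 (head:    ^)
Step 3: in state D at pos -1, read 1 -> (D,1)->write 0,move L,goto D. Now: state=D, head=-2, tape[-4..1]=010000 (head:   ^)
Step 4: in state D at pos -2, read 0 -> (D,0)->write 1,move L,goto A. Now: state=A, head=-3, tape[-4..1]=011000 (head:  ^)
Step 5: in state A at pos -3, read 1 -> (A,1)->write 0,move L,goto B. Now: state=B, head=-4, tape[-5..1]=0001000 (head:  ^)
Step 6: in state B at pos -4, read 0 -> (B,0)->write 0,move L,goto D. Now: state=D, head=-5, tape[-6..1]=00001000 (head:  ^)
Step 7: in state D at pos -5, read 0 -> (D,0)->write 1,move L,goto A. Now: state=A, head=-6, tape[-7..1]=001001000 (head:  ^)
Step 8: in state A at pos -6, read 0 -> (A,0)->write 1,move R,goto B. Now: state=B, head=-5, tape[-7..1]=011001000 (head:   ^)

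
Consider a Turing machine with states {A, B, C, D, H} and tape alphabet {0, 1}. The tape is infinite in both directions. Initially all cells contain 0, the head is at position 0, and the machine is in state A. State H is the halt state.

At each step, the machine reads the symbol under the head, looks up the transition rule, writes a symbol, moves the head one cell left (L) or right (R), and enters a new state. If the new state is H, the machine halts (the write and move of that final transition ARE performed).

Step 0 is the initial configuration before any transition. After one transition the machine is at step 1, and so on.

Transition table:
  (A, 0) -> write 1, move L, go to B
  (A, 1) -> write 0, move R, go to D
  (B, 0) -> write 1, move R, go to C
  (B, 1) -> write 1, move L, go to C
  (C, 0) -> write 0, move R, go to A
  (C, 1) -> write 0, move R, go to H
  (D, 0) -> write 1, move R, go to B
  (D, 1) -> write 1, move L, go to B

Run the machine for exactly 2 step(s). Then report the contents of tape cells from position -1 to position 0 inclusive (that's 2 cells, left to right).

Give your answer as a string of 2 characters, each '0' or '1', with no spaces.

Step 1: in state A at pos 0, read 0 -> (A,0)->write 1,move L,goto B. Now: state=B, head=-1, tape[-2..1]=0010 (head:  ^)
Step 2: in state B at pos -1, read 0 -> (B,0)->write 1,move R,goto C. Now: state=C, head=0, tape[-2..1]=0110 (head:   ^)

Answer: 11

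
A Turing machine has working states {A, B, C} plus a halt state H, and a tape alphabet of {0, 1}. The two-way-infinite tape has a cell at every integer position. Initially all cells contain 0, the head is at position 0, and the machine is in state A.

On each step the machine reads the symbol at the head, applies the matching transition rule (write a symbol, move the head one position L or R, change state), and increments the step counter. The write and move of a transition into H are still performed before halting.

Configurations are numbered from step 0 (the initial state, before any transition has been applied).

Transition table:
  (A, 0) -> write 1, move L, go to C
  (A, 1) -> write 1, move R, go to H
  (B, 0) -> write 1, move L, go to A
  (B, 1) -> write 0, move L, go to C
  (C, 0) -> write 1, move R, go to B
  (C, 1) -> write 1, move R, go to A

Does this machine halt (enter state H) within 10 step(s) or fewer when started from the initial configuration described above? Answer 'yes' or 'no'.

Step 1: in state A at pos 0, read 0 -> (A,0)->write 1,move L,goto C. Now: state=C, head=-1, tape[-2..1]=0010 (head:  ^)
Step 2: in state C at pos -1, read 0 -> (C,0)->write 1,move R,goto B. Now: state=B, head=0, tape[-2..1]=0110 (head:   ^)
Step 3: in state B at pos 0, read 1 -> (B,1)->write 0,move L,goto C. Now: state=C, head=-1, tape[-2..1]=0100 (head:  ^)
Step 4: in state C at pos -1, read 1 -> (C,1)->write 1,move R,goto A. Now: state=A, head=0, tape[-2..1]=0100 (head:   ^)
Step 5: in state A at pos 0, read 0 -> (A,0)->write 1,move L,goto C. Now: state=C, head=-1, tape[-2..1]=0110 (head:  ^)
Step 6: in state C at pos -1, read 1 -> (C,1)->write 1,move R,goto A. Now: state=A, head=0, tape[-2..1]=0110 (head:   ^)
Step 7: in state A at pos 0, read 1 -> (A,1)->write 1,move R,goto H. Now: state=H, head=1, tape[-2..2]=01100 (head:    ^)
State H reached at step 7; 7 <= 10 -> yes

Answer: yes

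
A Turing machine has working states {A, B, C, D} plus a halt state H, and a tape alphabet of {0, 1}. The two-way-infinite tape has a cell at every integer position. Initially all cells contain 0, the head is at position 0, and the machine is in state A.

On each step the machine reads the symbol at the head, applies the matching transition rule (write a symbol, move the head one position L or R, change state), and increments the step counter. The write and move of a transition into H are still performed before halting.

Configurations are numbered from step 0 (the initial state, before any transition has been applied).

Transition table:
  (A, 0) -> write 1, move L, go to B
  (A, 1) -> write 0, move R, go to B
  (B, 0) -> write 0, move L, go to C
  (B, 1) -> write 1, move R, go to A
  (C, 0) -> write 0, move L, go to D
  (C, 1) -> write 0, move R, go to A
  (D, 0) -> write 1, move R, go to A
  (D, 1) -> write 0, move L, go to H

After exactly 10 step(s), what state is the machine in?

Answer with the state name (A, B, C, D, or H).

Answer: H

Derivation:
Step 1: in state A at pos 0, read 0 -> (A,0)->write 1,move L,goto B. Now: state=B, head=-1, tape[-2..1]=0010 (head:  ^)
Step 2: in state B at pos -1, read 0 -> (B,0)->write 0,move L,goto C. Now: state=C, head=-2, tape[-3..1]=00010 (head:  ^)
Step 3: in state C at pos -2, read 0 -> (C,0)->write 0,move L,goto D. Now: state=D, head=-3, tape[-4..1]=000010 (head:  ^)
Step 4: in state D at pos -3, read 0 -> (D,0)->write 1,move R,goto A. Now: state=A, head=-2, tape[-4..1]=010010 (head:   ^)
Step 5: in state A at pos -2, read 0 -> (A,0)->write 1,move L,goto B. Now: state=B, head=-3, tape[-4..1]=011010 (head:  ^)
Step 6: in state B at pos -3, read 1 -> (B,1)->write 1,move R,goto A. Now: state=A, head=-2, tape[-4..1]=011010 (head:   ^)
Step 7: in state A at pos -2, read 1 -> (A,1)->write 0,move R,goto B. Now: state=B, head=-1, tape[-4..1]=010010 (head:    ^)
Step 8: in state B at pos -1, read 0 -> (B,0)->write 0,move L,goto C. Now: state=C, head=-2, tape[-4..1]=010010 (head:   ^)
Step 9: in state C at pos -2, read 0 -> (C,0)->write 0,move L,goto D. Now: state=D, head=-3, tape[-4..1]=010010 (head:  ^)
Step 10: in state D at pos -3, read 1 -> (D,1)->write 0,move L,goto H. Now: state=H, head=-4, tape[-5..1]=0000010 (head:  ^)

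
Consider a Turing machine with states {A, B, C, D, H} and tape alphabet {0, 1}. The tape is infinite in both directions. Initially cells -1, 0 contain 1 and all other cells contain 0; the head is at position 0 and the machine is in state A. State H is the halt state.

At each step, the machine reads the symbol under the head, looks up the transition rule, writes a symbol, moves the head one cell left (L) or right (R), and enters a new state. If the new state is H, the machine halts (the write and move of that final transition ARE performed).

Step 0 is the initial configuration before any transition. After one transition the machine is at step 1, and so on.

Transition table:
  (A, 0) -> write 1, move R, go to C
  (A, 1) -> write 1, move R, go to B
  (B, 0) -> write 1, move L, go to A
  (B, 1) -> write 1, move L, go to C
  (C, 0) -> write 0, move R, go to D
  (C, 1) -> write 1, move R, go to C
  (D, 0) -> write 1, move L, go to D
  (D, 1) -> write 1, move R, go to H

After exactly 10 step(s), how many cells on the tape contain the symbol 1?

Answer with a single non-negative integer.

Answer: 5

Derivation:
Step 1: in state A at pos 0, read 1 -> (A,1)->write 1,move R,goto B. Now: state=B, head=1, tape[-2..2]=01100 (head:    ^)
Step 2: in state B at pos 1, read 0 -> (B,0)->write 1,move L,goto A. Now: state=A, head=0, tape[-2..2]=01110 (head:   ^)
Step 3: in state A at pos 0, read 1 -> (A,1)->write 1,move R,goto B. Now: state=B, head=1, tape[-2..2]=01110 (head:    ^)
Step 4: in state B at pos 1, read 1 -> (B,1)->write 1,move L,goto C. Now: state=C, head=0, tape[-2..2]=01110 (head:   ^)
Step 5: in state C at pos 0, read 1 -> (C,1)->write 1,move R,goto C. Now: state=C, head=1, tape[-2..2]=01110 (head:    ^)
Step 6: in state C at pos 1, read 1 -> (C,1)->write 1,move R,goto C. Now: state=C, head=2, tape[-2..3]=011100 (head:     ^)
Step 7: in state C at pos 2, read 0 -> (C,0)->write 0,move R,goto D. Now: state=D, head=3, tape[-2..4]=0111000 (head:      ^)
Step 8: in state D at pos 3, read 0 -> (D,0)->write 1,move L,goto D. Now: state=D, head=2, tape[-2..4]=0111010 (head:     ^)
Step 9: in state D at pos 2, read 0 -> (D,0)->write 1,move L,goto D. Now: state=D, head=1, tape[-2..4]=0111110 (head:    ^)
Step 10: in state D at pos 1, read 1 -> (D,1)->write 1,move R,goto H. Now: state=H, head=2, tape[-2..4]=0111110 (head:     ^)
Cells containing 1 after step 10: {-1, 0, 1, 2, 3} -> 5 cell(s)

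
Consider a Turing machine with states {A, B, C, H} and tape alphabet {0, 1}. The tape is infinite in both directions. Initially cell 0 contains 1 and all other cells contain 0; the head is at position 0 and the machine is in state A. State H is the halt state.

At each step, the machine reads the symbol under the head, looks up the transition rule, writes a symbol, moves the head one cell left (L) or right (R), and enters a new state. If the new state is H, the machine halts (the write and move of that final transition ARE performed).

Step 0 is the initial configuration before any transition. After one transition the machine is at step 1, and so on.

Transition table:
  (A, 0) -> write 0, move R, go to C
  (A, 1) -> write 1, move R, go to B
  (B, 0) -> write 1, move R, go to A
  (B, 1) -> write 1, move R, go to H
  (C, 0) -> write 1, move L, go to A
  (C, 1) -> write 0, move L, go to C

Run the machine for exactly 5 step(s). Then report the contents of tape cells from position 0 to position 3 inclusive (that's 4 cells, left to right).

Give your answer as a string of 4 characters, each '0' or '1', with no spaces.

Step 1: in state A at pos 0, read 1 -> (A,1)->write 1,move R,goto B. Now: state=B, head=1, tape[-1..2]=0100 (head:   ^)
Step 2: in state B at pos 1, read 0 -> (B,0)->write 1,move R,goto A. Now: state=A, head=2, tape[-1..3]=01100 (head:    ^)
Step 3: in state A at pos 2, read 0 -> (A,0)->write 0,move R,goto C. Now: state=C, head=3, tape[-1..4]=011000 (head:     ^)
Step 4: in state C at pos 3, read 0 -> (C,0)->write 1,move L,goto A. Now: state=A, head=2, tape[-1..4]=011010 (head:    ^)
Step 5: in state A at pos 2, read 0 -> (A,0)->write 0,move R,goto C. Now: state=C, head=3, tape[-1..4]=011010 (head:     ^)

Answer: 1101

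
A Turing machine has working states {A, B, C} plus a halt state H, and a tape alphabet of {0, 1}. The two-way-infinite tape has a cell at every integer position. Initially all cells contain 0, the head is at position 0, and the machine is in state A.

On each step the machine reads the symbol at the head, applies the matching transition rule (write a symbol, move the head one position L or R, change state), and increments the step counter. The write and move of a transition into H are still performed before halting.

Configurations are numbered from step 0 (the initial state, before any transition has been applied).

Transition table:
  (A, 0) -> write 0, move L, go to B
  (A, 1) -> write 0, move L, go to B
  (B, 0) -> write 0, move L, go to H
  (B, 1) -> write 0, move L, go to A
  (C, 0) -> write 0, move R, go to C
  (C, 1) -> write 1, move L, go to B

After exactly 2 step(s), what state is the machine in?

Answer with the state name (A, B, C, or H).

Step 1: in state A at pos 0, read 0 -> (A,0)->write 0,move L,goto B. Now: state=B, head=-1, tape[-2..1]=0000 (head:  ^)
Step 2: in state B at pos -1, read 0 -> (B,0)->write 0,move L,goto H. Now: state=H, head=-2, tape[-3..1]=00000 (head:  ^)

Answer: H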